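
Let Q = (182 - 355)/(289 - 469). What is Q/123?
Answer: 173/22140 ≈ 0.0078139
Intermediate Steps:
Q = 173/180 (Q = -173/(-180) = -173*(-1/180) = 173/180 ≈ 0.96111)
Q/123 = (173/180)/123 = (173/180)*(1/123) = 173/22140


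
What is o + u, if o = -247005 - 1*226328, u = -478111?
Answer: -951444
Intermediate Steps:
o = -473333 (o = -247005 - 226328 = -473333)
o + u = -473333 - 478111 = -951444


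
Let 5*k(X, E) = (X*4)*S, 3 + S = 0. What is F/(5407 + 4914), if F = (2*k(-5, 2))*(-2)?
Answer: -48/10321 ≈ -0.0046507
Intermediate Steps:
S = -3 (S = -3 + 0 = -3)
k(X, E) = -12*X/5 (k(X, E) = ((X*4)*(-3))/5 = ((4*X)*(-3))/5 = (-12*X)/5 = -12*X/5)
F = -48 (F = (2*(-12/5*(-5)))*(-2) = (2*12)*(-2) = 24*(-2) = -48)
F/(5407 + 4914) = -48/(5407 + 4914) = -48/10321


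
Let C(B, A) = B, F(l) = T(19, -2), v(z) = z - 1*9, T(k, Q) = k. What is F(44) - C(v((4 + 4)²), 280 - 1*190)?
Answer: -36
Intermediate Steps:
v(z) = -9 + z (v(z) = z - 9 = -9 + z)
F(l) = 19
F(44) - C(v((4 + 4)²), 280 - 1*190) = 19 - (-9 + (4 + 4)²) = 19 - (-9 + 8²) = 19 - (-9 + 64) = 19 - 1*55 = 19 - 55 = -36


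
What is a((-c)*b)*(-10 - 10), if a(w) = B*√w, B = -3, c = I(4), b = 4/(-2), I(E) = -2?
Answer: 120*I ≈ 120.0*I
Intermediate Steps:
b = -2 (b = 4*(-½) = -2)
c = -2
a(w) = -3*√w
a((-c)*b)*(-10 - 10) = (-3*2*I)*(-10 - 10) = -3*2*I*(-20) = -6*I*(-20) = 120*I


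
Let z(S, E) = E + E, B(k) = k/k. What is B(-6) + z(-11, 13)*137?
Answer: 3563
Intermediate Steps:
B(k) = 1
z(S, E) = 2*E
B(-6) + z(-11, 13)*137 = 1 + (2*13)*137 = 1 + 26*137 = 1 + 3562 = 3563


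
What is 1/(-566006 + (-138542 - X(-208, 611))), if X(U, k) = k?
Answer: -1/705159 ≈ -1.4181e-6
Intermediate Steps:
1/(-566006 + (-138542 - X(-208, 611))) = 1/(-566006 + (-138542 - 1*611)) = 1/(-566006 + (-138542 - 611)) = 1/(-566006 - 139153) = 1/(-705159) = -1/705159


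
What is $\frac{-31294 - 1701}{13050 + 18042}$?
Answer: $- \frac{32995}{31092} \approx -1.0612$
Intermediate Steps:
$\frac{-31294 - 1701}{13050 + 18042} = - \frac{32995}{31092}$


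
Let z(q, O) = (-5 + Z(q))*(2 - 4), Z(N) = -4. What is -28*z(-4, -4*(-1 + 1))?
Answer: -504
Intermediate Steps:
z(q, O) = 18 (z(q, O) = (-5 - 4)*(2 - 4) = -9*(-2) = 18)
-28*z(-4, -4*(-1 + 1)) = -28*18 = -504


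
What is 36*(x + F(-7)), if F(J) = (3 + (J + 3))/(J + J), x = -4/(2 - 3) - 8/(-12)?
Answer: 1194/7 ≈ 170.57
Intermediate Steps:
x = 14/3 (x = -4/(-1) - 8*(-1/12) = -4*(-1) + 2/3 = 4 + 2/3 = 14/3 ≈ 4.6667)
F(J) = (6 + J)/(2*J) (F(J) = (3 + (3 + J))/((2*J)) = (6 + J)*(1/(2*J)) = (6 + J)/(2*J))
36*(x + F(-7)) = 36*(14/3 + (1/2)*(6 - 7)/(-7)) = 36*(14/3 + (1/2)*(-1/7)*(-1)) = 36*(14/3 + 1/14) = 36*(199/42) = 1194/7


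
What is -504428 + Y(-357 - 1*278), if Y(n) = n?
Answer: -505063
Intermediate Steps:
-504428 + Y(-357 - 1*278) = -504428 + (-357 - 1*278) = -504428 + (-357 - 278) = -504428 - 635 = -505063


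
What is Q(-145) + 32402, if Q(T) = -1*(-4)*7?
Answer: 32430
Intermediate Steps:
Q(T) = 28 (Q(T) = 4*7 = 28)
Q(-145) + 32402 = 28 + 32402 = 32430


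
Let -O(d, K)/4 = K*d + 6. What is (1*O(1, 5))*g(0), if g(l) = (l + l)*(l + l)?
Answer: 0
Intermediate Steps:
g(l) = 4*l² (g(l) = (2*l)*(2*l) = 4*l²)
O(d, K) = -24 - 4*K*d (O(d, K) = -4*(K*d + 6) = -4*(6 + K*d) = -24 - 4*K*d)
(1*O(1, 5))*g(0) = (1*(-24 - 4*5*1))*(4*0²) = (1*(-24 - 20))*(4*0) = (1*(-44))*0 = -44*0 = 0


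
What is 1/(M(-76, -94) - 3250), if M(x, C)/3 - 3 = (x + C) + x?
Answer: -1/3979 ≈ -0.00025132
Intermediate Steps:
M(x, C) = 9 + 3*C + 6*x (M(x, C) = 9 + 3*((x + C) + x) = 9 + 3*((C + x) + x) = 9 + 3*(C + 2*x) = 9 + (3*C + 6*x) = 9 + 3*C + 6*x)
1/(M(-76, -94) - 3250) = 1/((9 + 3*(-94) + 6*(-76)) - 3250) = 1/((9 - 282 - 456) - 3250) = 1/(-729 - 3250) = 1/(-3979) = -1/3979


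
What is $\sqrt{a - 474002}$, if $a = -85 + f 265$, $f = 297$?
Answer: $i \sqrt{395382} \approx 628.79 i$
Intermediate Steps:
$a = 78620$ ($a = -85 + 297 \cdot 265 = -85 + 78705 = 78620$)
$\sqrt{a - 474002} = \sqrt{78620 - 474002} = \sqrt{-395382} = i \sqrt{395382}$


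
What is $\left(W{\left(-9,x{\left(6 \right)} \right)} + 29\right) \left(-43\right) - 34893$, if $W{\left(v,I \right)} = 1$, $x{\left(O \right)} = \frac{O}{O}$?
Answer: $-36183$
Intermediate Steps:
$x{\left(O \right)} = 1$
$\left(W{\left(-9,x{\left(6 \right)} \right)} + 29\right) \left(-43\right) - 34893 = \left(1 + 29\right) \left(-43\right) - 34893 = 30 \left(-43\right) - 34893 = -1290 - 34893 = -36183$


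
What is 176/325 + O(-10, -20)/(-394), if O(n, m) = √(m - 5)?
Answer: 176/325 - 5*I/394 ≈ 0.54154 - 0.01269*I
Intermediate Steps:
O(n, m) = √(-5 + m)
176/325 + O(-10, -20)/(-394) = 176/325 + √(-5 - 20)/(-394) = 176*(1/325) + √(-25)*(-1/394) = 176/325 + (5*I)*(-1/394) = 176/325 - 5*I/394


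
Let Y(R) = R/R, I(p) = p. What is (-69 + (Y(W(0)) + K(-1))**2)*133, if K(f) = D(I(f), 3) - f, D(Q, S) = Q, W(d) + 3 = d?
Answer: -9044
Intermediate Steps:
W(d) = -3 + d
Y(R) = 1
K(f) = 0 (K(f) = f - f = 0)
(-69 + (Y(W(0)) + K(-1))**2)*133 = (-69 + (1 + 0)**2)*133 = (-69 + 1**2)*133 = (-69 + 1)*133 = -68*133 = -9044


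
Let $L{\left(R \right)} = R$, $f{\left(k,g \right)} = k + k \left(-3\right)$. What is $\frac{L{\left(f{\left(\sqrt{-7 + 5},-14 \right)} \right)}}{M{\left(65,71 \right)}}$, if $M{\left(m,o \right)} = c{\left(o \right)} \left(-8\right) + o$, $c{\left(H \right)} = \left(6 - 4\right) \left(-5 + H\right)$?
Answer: $\frac{2 i \sqrt{2}}{985} \approx 0.0028715 i$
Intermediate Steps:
$c{\left(H \right)} = -10 + 2 H$ ($c{\left(H \right)} = 2 \left(-5 + H\right) = -10 + 2 H$)
$M{\left(m,o \right)} = 80 - 15 o$ ($M{\left(m,o \right)} = \left(-10 + 2 o\right) \left(-8\right) + o = \left(80 - 16 o\right) + o = 80 - 15 o$)
$f{\left(k,g \right)} = - 2 k$ ($f{\left(k,g \right)} = k - 3 k = - 2 k$)
$\frac{L{\left(f{\left(\sqrt{-7 + 5},-14 \right)} \right)}}{M{\left(65,71 \right)}} = \frac{\left(-2\right) \sqrt{-7 + 5}}{80 - 1065} = \frac{\left(-2\right) \sqrt{-2}}{80 - 1065} = \frac{\left(-2\right) i \sqrt{2}}{-985} = - 2 i \sqrt{2} \left(- \frac{1}{985}\right) = \frac{2 i \sqrt{2}}{985}$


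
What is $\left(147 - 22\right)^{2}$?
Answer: $15625$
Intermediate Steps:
$\left(147 - 22\right)^{2} = 125^{2} = 15625$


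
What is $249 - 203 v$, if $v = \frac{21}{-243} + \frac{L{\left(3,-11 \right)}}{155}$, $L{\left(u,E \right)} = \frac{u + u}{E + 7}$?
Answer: $\frac{6742229}{25110} \approx 268.51$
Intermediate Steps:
$L{\left(u,E \right)} = \frac{2 u}{7 + E}$
$v = - \frac{2413}{25110}$ ($v = \frac{21}{-243} + \frac{2 \cdot 3 \frac{1}{7 - 11}}{155} = 21 \left(- \frac{1}{243}\right) + 2 \cdot 3 \frac{1}{-4} \cdot \frac{1}{155} = - \frac{7}{81} + 2 \cdot 3 \left(- \frac{1}{4}\right) \frac{1}{155} = - \frac{7}{81} - \frac{3}{310} = - \frac{2413}{25110} \approx -0.096097$)
$249 - 203 v = 249 - - \frac{489839}{25110} = 249 + \frac{489839}{25110} = \frac{6742229}{25110}$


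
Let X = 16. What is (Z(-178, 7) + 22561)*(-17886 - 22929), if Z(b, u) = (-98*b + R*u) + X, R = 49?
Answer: -1647456660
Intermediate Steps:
Z(b, u) = 16 - 98*b + 49*u (Z(b, u) = (-98*b + 49*u) + 16 = 16 - 98*b + 49*u)
(Z(-178, 7) + 22561)*(-17886 - 22929) = ((16 - 98*(-178) + 49*7) + 22561)*(-17886 - 22929) = ((16 + 17444 + 343) + 22561)*(-40815) = (17803 + 22561)*(-40815) = 40364*(-40815) = -1647456660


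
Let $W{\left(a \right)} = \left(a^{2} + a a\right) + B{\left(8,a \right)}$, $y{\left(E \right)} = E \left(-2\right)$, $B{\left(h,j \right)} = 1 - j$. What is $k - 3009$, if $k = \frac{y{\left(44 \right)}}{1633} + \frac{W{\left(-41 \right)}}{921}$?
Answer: $- \frac{4520037253}{1503993} \approx -3005.4$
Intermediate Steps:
$y{\left(E \right)} = - 2 E$
$W{\left(a \right)} = 1 - a + 2 a^{2}$ ($W{\left(a \right)} = \left(a^{2} + a a\right) - \left(-1 + a\right) = \left(a^{2} + a^{2}\right) - \left(-1 + a\right) = 2 a^{2} - \left(-1 + a\right) = 1 - a + 2 a^{2}$)
$k = \frac{5477684}{1503993}$ ($k = \frac{\left(-2\right) 44}{1633} + \frac{1 - -41 + 2 \left(-41\right)^{2}}{921} = \left(-88\right) \frac{1}{1633} + \left(1 + 41 + 2 \cdot 1681\right) \frac{1}{921} = - \frac{88}{1633} + \left(1 + 41 + 3362\right) \frac{1}{921} = - \frac{88}{1633} + 3404 \cdot \frac{1}{921} = - \frac{88}{1633} + \frac{3404}{921} = \frac{5477684}{1503993} \approx 3.6421$)
$k - 3009 = \frac{5477684}{1503993} - 3009 = - \frac{4520037253}{1503993}$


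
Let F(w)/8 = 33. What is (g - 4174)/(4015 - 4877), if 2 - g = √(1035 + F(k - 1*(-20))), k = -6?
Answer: 2086/431 + √1299/862 ≈ 4.8817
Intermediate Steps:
F(w) = 264 (F(w) = 8*33 = 264)
g = 2 - √1299 (g = 2 - √(1035 + 264) = 2 - √1299 ≈ -34.042)
(g - 4174)/(4015 - 4877) = ((2 - √1299) - 4174)/(4015 - 4877) = (-4172 - √1299)/(-862) = (-4172 - √1299)*(-1/862) = 2086/431 + √1299/862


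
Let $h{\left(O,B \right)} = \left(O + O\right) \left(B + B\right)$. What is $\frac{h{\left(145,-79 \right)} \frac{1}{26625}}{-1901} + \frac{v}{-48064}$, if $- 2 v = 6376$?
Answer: $\frac{8178006149}{121635865200} \approx 0.067234$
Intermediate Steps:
$v = -3188$ ($v = \left(- \frac{1}{2}\right) 6376 = -3188$)
$h{\left(O,B \right)} = 4 B O$ ($h{\left(O,B \right)} = 2 O 2 B = 4 B O$)
$\frac{h{\left(145,-79 \right)} \frac{1}{26625}}{-1901} + \frac{v}{-48064} = \frac{4 \left(-79\right) 145 \cdot \frac{1}{26625}}{-1901} - \frac{3188}{-48064} = \left(-45820\right) \frac{1}{26625} \left(- \frac{1}{1901}\right) - - \frac{797}{12016} = \left(- \frac{9164}{5325}\right) \left(- \frac{1}{1901}\right) + \frac{797}{12016} = \frac{9164}{10122825} + \frac{797}{12016} = \frac{8178006149}{121635865200}$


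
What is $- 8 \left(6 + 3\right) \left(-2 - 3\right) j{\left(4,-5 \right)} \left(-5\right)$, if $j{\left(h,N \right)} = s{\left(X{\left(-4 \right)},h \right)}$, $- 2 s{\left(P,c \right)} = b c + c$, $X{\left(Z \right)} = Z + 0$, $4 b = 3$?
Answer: $6300$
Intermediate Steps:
$b = \frac{3}{4}$ ($b = \frac{1}{4} \cdot 3 = \frac{3}{4} \approx 0.75$)
$X{\left(Z \right)} = Z$
$s{\left(P,c \right)} = - \frac{7 c}{8}$ ($s{\left(P,c \right)} = - \frac{\frac{3 c}{4} + c}{2} = - \frac{\frac{7}{4} c}{2} = - \frac{7 c}{8}$)
$j{\left(h,N \right)} = - \frac{7 h}{8}$
$- 8 \left(6 + 3\right) \left(-2 - 3\right) j{\left(4,-5 \right)} \left(-5\right) = - 8 \left(6 + 3\right) \left(-2 - 3\right) \left(- \frac{7}{8}\right) 4 \left(-5\right) = - 8 \cdot 9 \left(-5\right) \left(\left(- \frac{7}{2}\right) \left(-5\right)\right) = \left(-8\right) \left(-45\right) \frac{35}{2} = 360 \cdot \frac{35}{2} = 6300$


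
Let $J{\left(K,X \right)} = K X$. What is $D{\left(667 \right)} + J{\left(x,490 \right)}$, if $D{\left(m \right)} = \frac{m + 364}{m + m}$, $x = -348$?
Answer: $- \frac{227472649}{1334} \approx -1.7052 \cdot 10^{5}$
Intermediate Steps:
$D{\left(m \right)} = \frac{364 + m}{2 m}$
$D{\left(667 \right)} + J{\left(x,490 \right)} = \frac{364 + 667}{2 \cdot 667} - 170520 = \frac{1}{2} \cdot \frac{1}{667} \cdot 1031 - 170520 = \frac{1031}{1334} - 170520 = - \frac{227472649}{1334}$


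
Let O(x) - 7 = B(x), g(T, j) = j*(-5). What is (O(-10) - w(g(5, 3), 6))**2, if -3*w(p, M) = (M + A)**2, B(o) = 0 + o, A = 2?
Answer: 3025/9 ≈ 336.11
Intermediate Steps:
g(T, j) = -5*j
B(o) = o
w(p, M) = -(2 + M)**2/3 (w(p, M) = -(M + 2)**2/3 = -(2 + M)**2/3)
O(x) = 7 + x
(O(-10) - w(g(5, 3), 6))**2 = ((7 - 10) - (-1)*(2 + 6)**2/3)**2 = (-3 - (-1)*8**2/3)**2 = (-3 - (-1)*64/3)**2 = (-3 - 1*(-64/3))**2 = (-3 + 64/3)**2 = (55/3)**2 = 3025/9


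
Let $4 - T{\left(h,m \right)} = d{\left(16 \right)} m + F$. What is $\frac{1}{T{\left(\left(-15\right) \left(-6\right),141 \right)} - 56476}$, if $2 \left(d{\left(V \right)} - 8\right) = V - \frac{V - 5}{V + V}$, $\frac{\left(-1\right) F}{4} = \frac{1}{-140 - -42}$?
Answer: $- \frac{3136}{184095137} \approx -1.7035 \cdot 10^{-5}$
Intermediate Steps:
$F = \frac{2}{49}$ ($F = - \frac{4}{-140 - -42} = - \frac{4}{-140 + 42} = - \frac{4}{-98} = \left(-4\right) \left(- \frac{1}{98}\right) = \frac{2}{49} \approx 0.040816$)
$d{\left(V \right)} = 8 + \frac{V}{2} - \frac{-5 + V}{4 V}$ ($d{\left(V \right)} = 8 + \frac{V - \frac{V - 5}{V + V}}{2} = 8 + \frac{V - \frac{-5 + V}{2 V}}{2} = 8 + \left(\frac{V}{2} - \frac{-5 + V}{4 V}\right) = 8 + \frac{V}{2} - \frac{-5 + V}{4 V}$)
$T{\left(h,m \right)} = \frac{194}{49} - \frac{1013 m}{64}$ ($T{\left(h,m \right)} = 4 - \left(\frac{5 + 16 \left(31 + 2 \cdot 16\right)}{4 \cdot 16} m + \frac{2}{49}\right) = 4 - \left(\frac{1}{4} \cdot \frac{1}{16} \left(5 + 16 \left(31 + 32\right)\right) m + \frac{2}{49}\right) = 4 - \left(\frac{1}{4} \cdot \frac{1}{16} \left(5 + 16 \cdot 63\right) m + \frac{2}{49}\right) = 4 - \left(\frac{1}{4} \cdot \frac{1}{16} \left(5 + 1008\right) m + \frac{2}{49}\right) = 4 - \left(\frac{1}{4} \cdot \frac{1}{16} \cdot 1013 m + \frac{2}{49}\right) = 4 - \left(\frac{1013 m}{64} + \frac{2}{49}\right) = 4 - \left(\frac{2}{49} + \frac{1013 m}{64}\right) = \frac{194}{49} - \frac{1013 m}{64}$)
$\frac{1}{T{\left(\left(-15\right) \left(-6\right),141 \right)} - 56476} = \frac{1}{\left(\frac{194}{49} - \frac{142833}{64}\right) - 56476} = \frac{1}{- \frac{6986401}{3136} - 56476} = \frac{1}{- \frac{184095137}{3136}} = - \frac{3136}{184095137}$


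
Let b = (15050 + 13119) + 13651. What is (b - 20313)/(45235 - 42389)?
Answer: 21507/2846 ≈ 7.5569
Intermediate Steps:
b = 41820 (b = 28169 + 13651 = 41820)
(b - 20313)/(45235 - 42389) = (41820 - 20313)/(45235 - 42389) = 21507/2846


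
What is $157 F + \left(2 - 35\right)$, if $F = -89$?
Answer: $-14006$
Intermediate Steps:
$157 F + \left(2 - 35\right) = 157 \left(-89\right) + \left(2 - 35\right) = -13973 + \left(2 - 35\right) = -13973 - 33 = -14006$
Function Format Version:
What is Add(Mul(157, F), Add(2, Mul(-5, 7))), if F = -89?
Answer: -14006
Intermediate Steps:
Add(Mul(157, F), Add(2, Mul(-5, 7))) = Add(Mul(157, -89), Add(2, Mul(-5, 7))) = Add(-13973, Add(2, -35)) = Add(-13973, -33) = -14006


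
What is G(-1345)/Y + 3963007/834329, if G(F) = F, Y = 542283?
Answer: 2147949152476/452442433107 ≈ 4.7475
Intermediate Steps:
G(-1345)/Y + 3963007/834329 = -1345/542283 + 3963007/834329 = 2147949152476/452442433107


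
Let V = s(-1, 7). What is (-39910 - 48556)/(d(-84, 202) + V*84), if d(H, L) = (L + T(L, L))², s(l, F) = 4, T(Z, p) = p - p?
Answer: -44233/20570 ≈ -2.1504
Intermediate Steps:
T(Z, p) = 0
V = 4
d(H, L) = L² (d(H, L) = (L + 0)² = L²)
(-39910 - 48556)/(d(-84, 202) + V*84) = (-39910 - 48556)/(202² + 4*84) = -88466/(40804 + 336) = -88466/41140 = -88466*1/41140 = -44233/20570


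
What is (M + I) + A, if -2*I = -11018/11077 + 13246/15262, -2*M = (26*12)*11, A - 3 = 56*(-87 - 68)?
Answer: -1757000493995/169057174 ≈ -10393.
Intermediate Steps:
A = -8677 (A = 3 + 56*(-87 - 68) = 3 + 56*(-155) = 3 - 8680 = -8677)
M = -1716 (M = -26*12*11/2 = -156*11 = -1/2*3432 = -1716)
I = 10715387/169057174 (I = -(-11018/11077 + 13246/15262)/2 = -(-11018*1/11077 + 13246*(1/15262))/2 = -(-11018/11077 + 6623/7631)/2 = -1/2*(-10715387/84528587) = 10715387/169057174 ≈ 0.063383)
(M + I) + A = (-1716 + 10715387/169057174) - 8677 = -290091395197/169057174 - 8677 = -1757000493995/169057174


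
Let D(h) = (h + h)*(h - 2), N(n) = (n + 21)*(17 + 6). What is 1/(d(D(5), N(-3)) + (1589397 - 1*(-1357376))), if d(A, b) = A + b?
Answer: 1/2947217 ≈ 3.3930e-7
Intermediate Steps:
N(n) = 483 + 23*n (N(n) = (21 + n)*23 = 483 + 23*n)
D(h) = 2*h*(-2 + h) (D(h) = (2*h)*(-2 + h) = 2*h*(-2 + h))
1/(d(D(5), N(-3)) + (1589397 - 1*(-1357376))) = 1/((2*5*(-2 + 5) + (483 + 23*(-3))) + (1589397 - 1*(-1357376))) = 1/((2*5*3 + (483 - 69)) + (1589397 + 1357376)) = 1/((30 + 414) + 2946773) = 1/(444 + 2946773) = 1/2947217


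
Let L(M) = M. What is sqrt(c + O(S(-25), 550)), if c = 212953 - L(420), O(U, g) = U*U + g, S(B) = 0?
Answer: sqrt(213083) ≈ 461.61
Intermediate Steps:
O(U, g) = g + U**2 (O(U, g) = U**2 + g = g + U**2)
c = 212533 (c = 212953 - 1*420 = 212953 - 420 = 212533)
sqrt(c + O(S(-25), 550)) = sqrt(212533 + (550 + 0**2)) = sqrt(212533 + (550 + 0)) = sqrt(212533 + 550) = sqrt(213083)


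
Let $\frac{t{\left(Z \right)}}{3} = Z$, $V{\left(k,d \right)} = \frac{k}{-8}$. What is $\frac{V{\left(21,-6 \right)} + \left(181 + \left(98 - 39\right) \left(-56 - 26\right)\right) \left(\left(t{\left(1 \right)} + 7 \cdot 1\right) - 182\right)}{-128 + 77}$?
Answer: $- \frac{6408011}{408} \approx -15706.0$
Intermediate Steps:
$V{\left(k,d \right)} = - \frac{k}{8}$ ($V{\left(k,d \right)} = k \left(- \frac{1}{8}\right) = - \frac{k}{8}$)
$t{\left(Z \right)} = 3 Z$
$\frac{V{\left(21,-6 \right)} + \left(181 + \left(98 - 39\right) \left(-56 - 26\right)\right) \left(\left(t{\left(1 \right)} + 7 \cdot 1\right) - 182\right)}{-128 + 77} = \frac{\left(- \frac{1}{8}\right) 21 + \left(181 + \left(98 - 39\right) \left(-56 - 26\right)\right) \left(\left(3 \cdot 1 + 7 \cdot 1\right) - 182\right)}{-128 + 77} = \frac{- \frac{21}{8} + \left(181 + 59 \left(-82\right)\right) \left(\left(3 + 7\right) - 182\right)}{-51} = \left(- \frac{21}{8} + \left(181 - 4838\right) \left(10 - 182\right)\right) \left(- \frac{1}{51}\right) = \left(- \frac{21}{8} - -801004\right) \left(- \frac{1}{51}\right) = \left(- \frac{21}{8} + 801004\right) \left(- \frac{1}{51}\right) = \frac{6408011}{8} \left(- \frac{1}{51}\right) = - \frac{6408011}{408}$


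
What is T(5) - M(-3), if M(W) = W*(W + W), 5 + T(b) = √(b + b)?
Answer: -23 + √10 ≈ -19.838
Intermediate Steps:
T(b) = -5 + √2*√b (T(b) = -5 + √(b + b) = -5 + √(2*b) = -5 + √2*√b)
M(W) = 2*W² (M(W) = W*(2*W) = 2*W²)
T(5) - M(-3) = (-5 + √2*√5) - 2*(-3)² = (-5 + √10) - 2*9 = (-5 + √10) - 1*18 = (-5 + √10) - 18 = -23 + √10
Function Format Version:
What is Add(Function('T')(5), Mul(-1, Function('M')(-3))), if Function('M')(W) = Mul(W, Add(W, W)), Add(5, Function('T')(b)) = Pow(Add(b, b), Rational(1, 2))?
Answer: Add(-23, Pow(10, Rational(1, 2))) ≈ -19.838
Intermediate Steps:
Function('T')(b) = Add(-5, Mul(Pow(2, Rational(1, 2)), Pow(b, Rational(1, 2)))) (Function('T')(b) = Add(-5, Pow(Add(b, b), Rational(1, 2))) = Add(-5, Pow(Mul(2, b), Rational(1, 2))) = Add(-5, Mul(Pow(2, Rational(1, 2)), Pow(b, Rational(1, 2)))))
Function('M')(W) = Mul(2, Pow(W, 2)) (Function('M')(W) = Mul(W, Mul(2, W)) = Mul(2, Pow(W, 2)))
Add(Function('T')(5), Mul(-1, Function('M')(-3))) = Add(Add(-5, Mul(Pow(2, Rational(1, 2)), Pow(5, Rational(1, 2)))), Mul(-1, Mul(2, Pow(-3, 2)))) = Add(Add(-5, Pow(10, Rational(1, 2))), Mul(-1, Mul(2, 9))) = Add(Add(-5, Pow(10, Rational(1, 2))), Mul(-1, 18)) = Add(Add(-5, Pow(10, Rational(1, 2))), -18) = Add(-23, Pow(10, Rational(1, 2)))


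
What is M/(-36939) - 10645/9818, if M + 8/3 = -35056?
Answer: -147028997/1088001306 ≈ -0.13514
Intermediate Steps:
M = -105176/3 (M = -8/3 - 35056 = -105176/3 ≈ -35059.)
M/(-36939) - 10645/9818 = -105176/3/(-36939) - 10645/9818 = -105176/3*(-1/36939) - 10645*1/9818 = 105176/110817 - 10645/9818 = -147028997/1088001306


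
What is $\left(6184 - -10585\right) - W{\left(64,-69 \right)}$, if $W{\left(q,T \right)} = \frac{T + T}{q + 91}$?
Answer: $\frac{2599333}{155} \approx 16770.0$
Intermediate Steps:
$W{\left(q,T \right)} = \frac{2 T}{91 + q}$
$\left(6184 - -10585\right) - W{\left(64,-69 \right)} = \left(6184 - -10585\right) - 2 \left(-69\right) \frac{1}{91 + 64} = \left(6184 + 10585\right) - 2 \left(-69\right) \frac{1}{155} = 16769 - 2 \left(-69\right) \frac{1}{155} = 16769 - - \frac{138}{155} = 16769 + \frac{138}{155} = \frac{2599333}{155}$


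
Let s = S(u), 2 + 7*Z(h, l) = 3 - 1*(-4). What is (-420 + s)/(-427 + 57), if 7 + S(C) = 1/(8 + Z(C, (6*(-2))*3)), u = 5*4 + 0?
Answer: 2604/2257 ≈ 1.1537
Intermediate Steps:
Z(h, l) = 5/7 (Z(h, l) = -2/7 + (3 - 1*(-4))/7 = -2/7 + (3 + 4)/7 = -2/7 + (⅐)*7 = -2/7 + 1 = 5/7)
u = 20 (u = 20 + 0 = 20)
S(C) = -420/61 (S(C) = -7 + 1/(8 + 5/7) = -7 + 1/(61/7) = -7 + 7/61 = -420/61)
s = -420/61 ≈ -6.8852
(-420 + s)/(-427 + 57) = (-420 - 420/61)/(-427 + 57) = -26040/61/(-370) = -26040/61*(-1/370) = 2604/2257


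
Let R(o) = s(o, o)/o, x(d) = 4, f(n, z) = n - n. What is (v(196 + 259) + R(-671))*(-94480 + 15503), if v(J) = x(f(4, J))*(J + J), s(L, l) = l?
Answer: -287555257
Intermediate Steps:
f(n, z) = 0
R(o) = 1 (R(o) = o/o = 1)
v(J) = 8*J (v(J) = 4*(J + J) = 4*(2*J) = 8*J)
(v(196 + 259) + R(-671))*(-94480 + 15503) = (8*(196 + 259) + 1)*(-94480 + 15503) = (8*455 + 1)*(-78977) = (3640 + 1)*(-78977) = 3641*(-78977) = -287555257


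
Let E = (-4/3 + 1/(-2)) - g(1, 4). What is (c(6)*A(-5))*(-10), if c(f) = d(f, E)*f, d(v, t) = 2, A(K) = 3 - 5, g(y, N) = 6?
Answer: 240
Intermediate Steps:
A(K) = -2
E = -47/6 (E = (-4/3 + 1/(-2)) - 1*6 = (-4*⅓ + 1*(-½)) - 6 = (-4/3 - ½) - 6 = -11/6 - 6 = -47/6 ≈ -7.8333)
c(f) = 2*f
(c(6)*A(-5))*(-10) = ((2*6)*(-2))*(-10) = (12*(-2))*(-10) = -24*(-10) = 240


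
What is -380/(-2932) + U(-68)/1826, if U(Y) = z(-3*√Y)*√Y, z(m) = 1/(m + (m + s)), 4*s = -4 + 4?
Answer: 1040087/8030748 ≈ 0.12951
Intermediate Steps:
s = 0 (s = (-4 + 4)/4 = (¼)*0 = 0)
z(m) = 1/(2*m) (z(m) = 1/(m + (m + 0)) = 1/(m + m) = 1/(2*m))
U(Y) = -⅙ (U(Y) = (1/(2*((-3*√Y))))*√Y = ((-1/(3*√Y))/2)*√Y = (-1/(6*√Y))*√Y = -⅙)
-380/(-2932) + U(-68)/1826 = -380/(-2932) - ⅙/1826 = -380*(-1/2932) - ⅙*1/1826 = 95/733 - 1/10956 = 1040087/8030748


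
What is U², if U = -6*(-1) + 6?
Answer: 144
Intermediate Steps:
U = 12 (U = 6 + 6 = 12)
U² = 12² = 144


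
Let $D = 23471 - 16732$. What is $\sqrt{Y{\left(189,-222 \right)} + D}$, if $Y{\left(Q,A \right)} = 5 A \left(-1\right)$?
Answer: $\sqrt{7849} \approx 88.595$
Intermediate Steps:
$Y{\left(Q,A \right)} = - 5 A$
$D = 6739$
$\sqrt{Y{\left(189,-222 \right)} + D} = \sqrt{\left(-5\right) \left(-222\right) + 6739} = \sqrt{1110 + 6739} = \sqrt{7849}$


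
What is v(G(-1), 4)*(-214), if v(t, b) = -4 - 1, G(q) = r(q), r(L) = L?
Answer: 1070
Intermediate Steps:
G(q) = q
v(t, b) = -5
v(G(-1), 4)*(-214) = -5*(-214) = 1070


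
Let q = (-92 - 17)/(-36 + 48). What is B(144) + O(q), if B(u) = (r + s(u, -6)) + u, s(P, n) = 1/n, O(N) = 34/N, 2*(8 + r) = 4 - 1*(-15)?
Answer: 46300/327 ≈ 141.59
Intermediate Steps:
r = 3/2 (r = -8 + (4 - 1*(-15))/2 = -8 + (4 + 15)/2 = -8 + (1/2)*19 = -8 + 19/2 = 3/2 ≈ 1.5000)
q = -109/12 ≈ -9.0833
B(u) = 4/3 + u (B(u) = (3/2 + 1/(-6)) + u = (3/2 - 1/6) + u = 4/3 + u)
B(144) + O(q) = (4/3 + 144) + 34/(-109/12) = 436/3 + 34*(-12/109) = 436/3 - 408/109 = 46300/327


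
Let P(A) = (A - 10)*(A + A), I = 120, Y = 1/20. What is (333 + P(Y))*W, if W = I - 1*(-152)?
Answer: 2257634/25 ≈ 90305.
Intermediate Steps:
Y = 1/20 ≈ 0.050000
W = 272 (W = 120 - 1*(-152) = 120 + 152 = 272)
P(A) = 2*A*(-10 + A) (P(A) = (-10 + A)*(2*A) = 2*A*(-10 + A))
(333 + P(Y))*W = (333 + 2*(1/20)*(-10 + 1/20))*272 = (333 + 2*(1/20)*(-199/20))*272 = (333 - 199/200)*272 = (66401/200)*272 = 2257634/25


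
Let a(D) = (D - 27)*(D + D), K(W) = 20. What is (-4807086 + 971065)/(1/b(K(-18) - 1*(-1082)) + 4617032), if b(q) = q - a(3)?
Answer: -4779682166/5752821873 ≈ -0.83084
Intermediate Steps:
a(D) = 2*D*(-27 + D) (a(D) = (-27 + D)*(2*D) = 2*D*(-27 + D))
b(q) = 144 + q (b(q) = q - 2*3*(-27 + 3) = q - 2*3*(-24) = q - 1*(-144) = q + 144 = 144 + q)
(-4807086 + 971065)/(1/b(K(-18) - 1*(-1082)) + 4617032) = (-4807086 + 971065)/(1/(144 + (20 - 1*(-1082))) + 4617032) = -3836021/(1/(144 + (20 + 1082)) + 4617032) = -3836021/(1/(144 + 1102) + 4617032) = -3836021/(1/1246 + 4617032) = -3836021/5752821873/1246 = -3836021*1246/5752821873 = -4779682166/5752821873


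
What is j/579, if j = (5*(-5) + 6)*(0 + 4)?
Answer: -76/579 ≈ -0.13126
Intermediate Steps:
j = -76 (j = (-25 + 6)*4 = -19*4 = -76)
j/579 = -76/579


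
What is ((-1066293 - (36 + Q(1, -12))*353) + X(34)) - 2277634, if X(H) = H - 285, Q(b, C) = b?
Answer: -3357239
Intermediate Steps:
X(H) = -285 + H
((-1066293 - (36 + Q(1, -12))*353) + X(34)) - 2277634 = ((-1066293 - (36 + 1)*353) + (-285 + 34)) - 2277634 = ((-1066293 - 37*353) - 251) - 2277634 = ((-1066293 - 1*13061) - 251) - 2277634 = ((-1066293 - 13061) - 251) - 2277634 = (-1079354 - 251) - 2277634 = -1079605 - 2277634 = -3357239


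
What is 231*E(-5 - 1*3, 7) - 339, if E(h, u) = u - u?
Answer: -339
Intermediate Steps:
E(h, u) = 0
231*E(-5 - 1*3, 7) - 339 = 231*0 - 339 = 0 - 339 = -339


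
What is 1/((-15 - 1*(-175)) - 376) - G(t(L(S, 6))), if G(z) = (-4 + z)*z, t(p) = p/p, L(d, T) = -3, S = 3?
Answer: 647/216 ≈ 2.9954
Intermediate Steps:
t(p) = 1
G(z) = z*(-4 + z)
1/((-15 - 1*(-175)) - 376) - G(t(L(S, 6))) = 1/((-15 - 1*(-175)) - 376) - (-4 + 1) = 1/((-15 + 175) - 376) - (-3) = 1/(160 - 376) - 1*(-3) = 1/(-216) + 3 = -1/216 + 3 = 647/216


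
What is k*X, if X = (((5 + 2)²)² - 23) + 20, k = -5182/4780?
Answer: -3106609/1195 ≈ -2599.7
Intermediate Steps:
k = -2591/2390 (k = -5182*1/4780 = -2591/2390 ≈ -1.0841)
X = 2398 (X = ((7²)² - 23) + 20 = (49² - 23) + 20 = (2401 - 23) + 20 = 2378 + 20 = 2398)
k*X = -2591/2390*2398 = -3106609/1195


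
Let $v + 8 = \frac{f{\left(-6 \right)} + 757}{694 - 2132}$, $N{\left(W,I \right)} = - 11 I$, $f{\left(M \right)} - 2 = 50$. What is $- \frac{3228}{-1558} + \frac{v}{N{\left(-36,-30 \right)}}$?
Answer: $\frac{756315733}{369666660} \approx 2.0459$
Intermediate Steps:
$f{\left(M \right)} = 52$ ($f{\left(M \right)} = 2 + 50 = 52$)
$v = - \frac{12313}{1438}$ ($v = -8 + \frac{52 + 757}{694 - 2132} = -8 + \frac{809}{-1438} = -8 + 809 \left(- \frac{1}{1438}\right) = -8 - \frac{809}{1438} = - \frac{12313}{1438} \approx -8.5626$)
$- \frac{3228}{-1558} + \frac{v}{N{\left(-36,-30 \right)}} = - \frac{3228}{-1558} - \frac{12313}{1438 \left(\left(-11\right) \left(-30\right)\right)} = \left(-3228\right) \left(- \frac{1}{1558}\right) - \frac{12313}{1438 \cdot 330} = \frac{1614}{779} - \frac{12313}{474540} = \frac{756315733}{369666660}$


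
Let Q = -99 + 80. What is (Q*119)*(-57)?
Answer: 128877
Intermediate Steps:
Q = -19
(Q*119)*(-57) = -19*119*(-57) = -2261*(-57) = 128877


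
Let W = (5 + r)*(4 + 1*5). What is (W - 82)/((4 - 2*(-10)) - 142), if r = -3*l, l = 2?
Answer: 91/118 ≈ 0.77119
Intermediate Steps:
r = -6 (r = -3*2 = -6)
W = -9 (W = (5 - 6)*(4 + 1*5) = -(4 + 5) = -1*9 = -9)
(W - 82)/((4 - 2*(-10)) - 142) = (-9 - 82)/((4 - 2*(-10)) - 142) = -91/((4 + 20) - 142) = -91/(24 - 142) = -91/(-118) = -91*(-1/118) = 91/118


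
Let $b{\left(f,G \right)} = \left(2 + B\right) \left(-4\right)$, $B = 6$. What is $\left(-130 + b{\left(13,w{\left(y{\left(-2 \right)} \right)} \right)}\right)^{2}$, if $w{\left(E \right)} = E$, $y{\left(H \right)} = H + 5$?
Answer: $26244$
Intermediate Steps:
$y{\left(H \right)} = 5 + H$
$b{\left(f,G \right)} = -32$ ($b{\left(f,G \right)} = \left(2 + 6\right) \left(-4\right) = 8 \left(-4\right) = -32$)
$\left(-130 + b{\left(13,w{\left(y{\left(-2 \right)} \right)} \right)}\right)^{2} = \left(-130 - 32\right)^{2} = \left(-162\right)^{2} = 26244$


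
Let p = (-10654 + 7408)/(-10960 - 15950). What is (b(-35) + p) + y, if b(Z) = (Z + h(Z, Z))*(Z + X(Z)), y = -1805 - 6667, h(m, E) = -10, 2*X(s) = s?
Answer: -54801133/8970 ≈ -6109.4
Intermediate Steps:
X(s) = s/2
p = 541/4485 (p = -3246/(-26910) = -3246*(-1/26910) = 541/4485 ≈ 0.12062)
y = -8472
b(Z) = 3*Z*(-10 + Z)/2 (b(Z) = (Z - 10)*(Z + Z/2) = (-10 + Z)*(3*Z/2) = 3*Z*(-10 + Z)/2)
(b(-35) + p) + y = ((3/2)*(-35)*(-10 - 35) + 541/4485) - 8472 = ((3/2)*(-35)*(-45) + 541/4485) - 8472 = (4725/2 + 541/4485) - 8472 = 21192707/8970 - 8472 = -54801133/8970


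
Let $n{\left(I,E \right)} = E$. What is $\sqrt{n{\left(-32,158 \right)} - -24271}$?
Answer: $\sqrt{24429} \approx 156.3$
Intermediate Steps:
$\sqrt{n{\left(-32,158 \right)} - -24271} = \sqrt{158 - -24271} = \sqrt{158 + 24271} = \sqrt{24429}$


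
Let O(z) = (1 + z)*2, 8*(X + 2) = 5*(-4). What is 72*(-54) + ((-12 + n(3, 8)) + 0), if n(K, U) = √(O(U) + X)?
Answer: -3900 + 3*√6/2 ≈ -3896.3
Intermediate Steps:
X = -9/2 (X = -2 + (5*(-4))/8 = -2 + (⅛)*(-20) = -2 - 5/2 = -9/2 ≈ -4.5000)
O(z) = 2 + 2*z
n(K, U) = √(-5/2 + 2*U) (n(K, U) = √((2 + 2*U) - 9/2) = √(-5/2 + 2*U))
72*(-54) + ((-12 + n(3, 8)) + 0) = 72*(-54) + ((-12 + √(-10 + 8*8)/2) + 0) = -3888 + ((-12 + √(-10 + 64)/2) + 0) = -3888 + ((-12 + √54/2) + 0) = -3888 + ((-12 + (3*√6)/2) + 0) = -3888 + ((-12 + 3*√6/2) + 0) = -3888 + (-12 + 3*√6/2) = -3900 + 3*√6/2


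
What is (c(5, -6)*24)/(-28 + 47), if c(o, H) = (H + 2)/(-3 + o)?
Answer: -48/19 ≈ -2.5263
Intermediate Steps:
c(o, H) = (2 + H)/(-3 + o)
(c(5, -6)*24)/(-28 + 47) = (((2 - 6)/(-3 + 5))*24)/(-28 + 47) = ((-4/2)*24)/19 = (((½)*(-4))*24)*(1/19) = -2*24*(1/19) = -48*1/19 = -48/19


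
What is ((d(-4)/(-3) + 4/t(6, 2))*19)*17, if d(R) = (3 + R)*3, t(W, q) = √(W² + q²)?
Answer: 323 + 323*√10/5 ≈ 527.28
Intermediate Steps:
d(R) = 9 + 3*R
((d(-4)/(-3) + 4/t(6, 2))*19)*17 = (((9 + 3*(-4))/(-3) + 4/(√(6² + 2²)))*19)*17 = (((9 - 12)*(-⅓) + 4/(√(36 + 4)))*19)*17 = ((-3*(-⅓) + 4/(√40))*19)*17 = ((1 + 4/((2*√10)))*19)*17 = ((1 + 4*(√10/20))*19)*17 = ((1 + √10/5)*19)*17 = (19 + 19*√10/5)*17 = 323 + 323*√10/5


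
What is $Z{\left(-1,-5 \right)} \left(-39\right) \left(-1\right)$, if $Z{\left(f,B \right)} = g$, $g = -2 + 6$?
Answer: $156$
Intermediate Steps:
$g = 4$
$Z{\left(f,B \right)} = 4$
$Z{\left(-1,-5 \right)} \left(-39\right) \left(-1\right) = 4 \left(-39\right) \left(-1\right) = \left(-156\right) \left(-1\right) = 156$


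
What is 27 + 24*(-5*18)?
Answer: -2133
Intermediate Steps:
27 + 24*(-5*18) = 27 + 24*(-90) = 27 - 2160 = -2133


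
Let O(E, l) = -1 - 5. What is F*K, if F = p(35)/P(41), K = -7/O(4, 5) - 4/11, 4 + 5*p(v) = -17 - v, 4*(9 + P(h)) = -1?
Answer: 5936/6105 ≈ 0.97232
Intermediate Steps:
P(h) = -37/4 (P(h) = -9 + (¼)*(-1) = -9 - ¼ = -37/4)
p(v) = -21/5 - v/5 (p(v) = -⅘ + (-17 - v)/5 = -⅘ + (-17/5 - v/5) = -21/5 - v/5)
O(E, l) = -6
K = 53/66 (K = -7/(-6) - 4/11 = -7*(-⅙) - 4*1/11 = 7/6 - 4/11 = 53/66 ≈ 0.80303)
F = 224/185 (F = (-21/5 - ⅕*35)/(-37/4) = (-21/5 - 7)*(-4/37) = -56/5*(-4/37) = 224/185 ≈ 1.2108)
F*K = (224/185)*(53/66) = 5936/6105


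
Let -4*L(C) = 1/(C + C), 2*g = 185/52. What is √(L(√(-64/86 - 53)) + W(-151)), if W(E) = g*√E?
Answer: √60086*√I*√(13*√99373 + 427535*√151)/120172 ≈ 3.3073 + 3.3073*I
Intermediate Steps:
g = 185/104 (g = (185/52)/2 = (185*(1/52))/2 = (½)*(185/52) = 185/104 ≈ 1.7788)
W(E) = 185*√E/104
L(C) = -1/(8*C) (L(C) = -1/(4*(C + C)) = -1/(2*C)/4 = -1/(8*C))
√(L(√(-64/86 - 53)) + W(-151)) = √(-1/(8*√(-64/86 - 53)) + 185*√(-151)/104) = √(-1/(8*√(-64*1/86 - 53)) + 185*(I*√151)/104) = √(-1/(8*√(-32/43 - 53)) + 185*I*√151/104) = √(-(-I*√99373/2311)/8 + 185*I*√151/104) = √(-(-1)*I*√99373/18488 + 185*I*√151/104) = √(I*√99373/18488 + 185*I*√151/104)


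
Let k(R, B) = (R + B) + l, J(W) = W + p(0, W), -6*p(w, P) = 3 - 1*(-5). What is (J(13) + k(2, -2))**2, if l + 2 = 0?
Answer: 841/9 ≈ 93.444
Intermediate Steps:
l = -2 (l = -2 + 0 = -2)
p(w, P) = -4/3 (p(w, P) = -(3 - 1*(-5))/6 = -(3 + 5)/6 = -1/6*8 = -4/3)
J(W) = -4/3 + W (J(W) = W - 4/3 = -4/3 + W)
k(R, B) = -2 + B + R (k(R, B) = (R + B) - 2 = (B + R) - 2 = -2 + B + R)
(J(13) + k(2, -2))**2 = ((-4/3 + 13) + (-2 - 2 + 2))**2 = (35/3 - 2)**2 = (29/3)**2 = 841/9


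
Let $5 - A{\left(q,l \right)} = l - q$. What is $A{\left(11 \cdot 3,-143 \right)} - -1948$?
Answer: $2129$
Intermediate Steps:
$A{\left(q,l \right)} = 5 + q - l$ ($A{\left(q,l \right)} = 5 - \left(l - q\right) = 5 + q - l$)
$A{\left(11 \cdot 3,-143 \right)} - -1948 = \left(5 + 11 \cdot 3 - -143\right) - -1948 = \left(5 + 33 + 143\right) + 1948 = 181 + 1948 = 2129$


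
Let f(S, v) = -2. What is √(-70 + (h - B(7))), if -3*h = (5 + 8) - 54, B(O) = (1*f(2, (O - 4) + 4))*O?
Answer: I*√381/3 ≈ 6.5064*I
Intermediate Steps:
B(O) = -2*O (B(O) = (1*(-2))*O = -2*O)
h = 41/3 (h = -((5 + 8) - 54)/3 = -(13 - 54)/3 = -⅓*(-41) = 41/3 ≈ 13.667)
√(-70 + (h - B(7))) = √(-70 + (41/3 - (-2)*7)) = √(-70 + (41/3 - 1*(-14))) = √(-70 + (41/3 + 14)) = √(-70 + 83/3) = √(-127/3) = I*√381/3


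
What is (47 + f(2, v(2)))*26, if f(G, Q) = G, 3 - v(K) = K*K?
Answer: 1274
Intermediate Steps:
v(K) = 3 - K² (v(K) = 3 - K*K = 3 - K²)
(47 + f(2, v(2)))*26 = (47 + 2)*26 = 49*26 = 1274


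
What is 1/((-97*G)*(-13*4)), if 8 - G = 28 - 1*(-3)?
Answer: -1/116012 ≈ -8.6198e-6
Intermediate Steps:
G = -23 (G = 8 - (28 - 1*(-3)) = 8 - (28 + 3) = 8 - 1*31 = 8 - 31 = -23)
1/((-97*G)*(-13*4)) = 1/((-97*(-23))*(-13*4)) = 1/(2231*(-52)) = 1/(-116012) = -1/116012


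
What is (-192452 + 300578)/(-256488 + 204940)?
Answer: -54063/25774 ≈ -2.0976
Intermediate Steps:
(-192452 + 300578)/(-256488 + 204940) = 108126/(-51548) = 108126*(-1/51548) = -54063/25774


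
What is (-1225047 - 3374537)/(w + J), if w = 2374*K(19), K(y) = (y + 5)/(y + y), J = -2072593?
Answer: 87392096/39350779 ≈ 2.2208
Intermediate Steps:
K(y) = (5 + y)/(2*y) (K(y) = (5 + y)/((2*y)) = (5 + y)*(1/(2*y)) = (5 + y)/(2*y))
w = 28488/19 (w = 2374*((½)*(5 + 19)/19) = 2374*((½)*(1/19)*24) = 2374*(12/19) = 28488/19 ≈ 1499.4)
(-1225047 - 3374537)/(w + J) = (-1225047 - 3374537)/(28488/19 - 2072593) = -4599584/(-39350779/19) = -4599584*(-19/39350779) = 87392096/39350779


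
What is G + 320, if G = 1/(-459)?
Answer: 146879/459 ≈ 320.00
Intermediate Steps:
G = -1/459 ≈ -0.0021787
G + 320 = -1/459 + 320 = 146879/459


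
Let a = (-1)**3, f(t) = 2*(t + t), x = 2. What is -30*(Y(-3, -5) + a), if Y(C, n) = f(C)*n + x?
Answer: -1830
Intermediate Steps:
f(t) = 4*t (f(t) = 2*(2*t) = 4*t)
Y(C, n) = 2 + 4*C*n (Y(C, n) = (4*C)*n + 2 = 4*C*n + 2 = 2 + 4*C*n)
a = -1
-30*(Y(-3, -5) + a) = -30*((2 + 4*(-3)*(-5)) - 1) = -30*((2 + 60) - 1) = -30*(62 - 1) = -30*61 = -1830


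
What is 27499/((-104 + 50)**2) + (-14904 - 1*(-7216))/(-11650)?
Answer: 171390779/16985700 ≈ 10.090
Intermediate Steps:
27499/((-104 + 50)**2) + (-14904 - 1*(-7216))/(-11650) = 27499/((-54)**2) + (-14904 + 7216)*(-1/11650) = 27499/2916 - 7688*(-1/11650) = 27499*(1/2916) + 3844/5825 = 27499/2916 + 3844/5825 = 171390779/16985700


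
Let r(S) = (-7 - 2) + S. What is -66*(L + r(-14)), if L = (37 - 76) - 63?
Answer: 8250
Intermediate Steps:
L = -102 (L = -39 - 63 = -102)
r(S) = -9 + S
-66*(L + r(-14)) = -66*(-102 + (-9 - 14)) = -66*(-102 - 23) = -66*(-125) = 8250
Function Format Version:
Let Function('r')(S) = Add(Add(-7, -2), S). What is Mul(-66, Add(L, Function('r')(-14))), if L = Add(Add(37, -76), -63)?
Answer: 8250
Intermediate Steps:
L = -102 (L = Add(-39, -63) = -102)
Function('r')(S) = Add(-9, S)
Mul(-66, Add(L, Function('r')(-14))) = Mul(-66, Add(-102, Add(-9, -14))) = Mul(-66, Add(-102, -23)) = Mul(-66, -125) = 8250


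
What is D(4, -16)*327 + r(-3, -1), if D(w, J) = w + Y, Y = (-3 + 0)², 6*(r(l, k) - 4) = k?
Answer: 25529/6 ≈ 4254.8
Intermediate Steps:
r(l, k) = 4 + k/6
Y = 9 (Y = (-3)² = 9)
D(w, J) = 9 + w (D(w, J) = w + 9 = 9 + w)
D(4, -16)*327 + r(-3, -1) = (9 + 4)*327 + (4 + (⅙)*(-1)) = 13*327 + (4 - ⅙) = 4251 + 23/6 = 25529/6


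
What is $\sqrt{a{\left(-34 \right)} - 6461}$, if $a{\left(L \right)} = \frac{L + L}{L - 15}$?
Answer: $\frac{3 i \sqrt{35169}}{7} \approx 80.372 i$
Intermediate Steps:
$a{\left(L \right)} = \frac{2 L}{-15 + L}$
$\sqrt{a{\left(-34 \right)} - 6461} = \sqrt{2 \left(-34\right) \frac{1}{-15 - 34} - 6461} = \sqrt{2 \left(-34\right) \frac{1}{-49} - 6461} = \sqrt{2 \left(-34\right) \left(- \frac{1}{49}\right) - 6461} = \sqrt{\frac{68}{49} - 6461} = \sqrt{- \frac{316521}{49}} = \frac{3 i \sqrt{35169}}{7}$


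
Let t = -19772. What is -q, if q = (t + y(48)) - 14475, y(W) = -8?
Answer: 34255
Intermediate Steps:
q = -34255 (q = (-19772 - 8) - 14475 = -19780 - 14475 = -34255)
-q = -1*(-34255) = 34255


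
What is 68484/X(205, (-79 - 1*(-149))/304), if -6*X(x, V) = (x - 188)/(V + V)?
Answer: -3595410/323 ≈ -11131.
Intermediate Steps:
X(x, V) = -(-188 + x)/(12*V) (X(x, V) = -(x - 188)/(6*(V + V)) = -(-188 + x)/(6*(2*V)) = -(-188 + x)*1/(2*V)/6 = -(-188 + x)/(12*V))
68484/X(205, (-79 - 1*(-149))/304) = 68484/(((188 - 1*205)/(12*(((-79 - 1*(-149))/304))))) = 68484/(((188 - 205)/(12*(((-79 + 149)*(1/304)))))) = 68484/(((1/12)*(-17)/(70*(1/304)))) = 68484/(((1/12)*(-17)/(35/152))) = 68484/(((1/12)*(152/35)*(-17))) = 68484/(-646/105) = 68484*(-105/646) = -3595410/323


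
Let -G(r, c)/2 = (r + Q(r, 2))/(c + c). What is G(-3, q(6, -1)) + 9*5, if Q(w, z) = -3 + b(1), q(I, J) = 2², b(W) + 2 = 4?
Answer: 46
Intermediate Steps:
b(W) = 2 (b(W) = -2 + 4 = 2)
q(I, J) = 4
Q(w, z) = -1 (Q(w, z) = -3 + 2 = -1)
G(r, c) = -(-1 + r)/c (G(r, c) = -2*(r - 1)/(c + c) = -2*(-1 + r)/(2*c) = -2*(-1 + r)*1/(2*c) = -(-1 + r)/c)
G(-3, q(6, -1)) + 9*5 = (1 - 1*(-3))/4 + 9*5 = (1 + 3)/4 + 45 = (¼)*4 + 45 = 1 + 45 = 46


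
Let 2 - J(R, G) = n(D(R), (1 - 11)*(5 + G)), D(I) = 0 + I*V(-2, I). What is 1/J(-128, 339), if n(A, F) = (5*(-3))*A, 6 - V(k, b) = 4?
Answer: -1/3838 ≈ -0.00026055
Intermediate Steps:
V(k, b) = 2 (V(k, b) = 6 - 1*4 = 6 - 4 = 2)
D(I) = 2*I (D(I) = 0 + I*2 = 0 + 2*I = 2*I)
n(A, F) = -15*A
J(R, G) = 2 + 30*R (J(R, G) = 2 - (-15)*2*R = 2 - (-30)*R = 2 + 30*R)
1/J(-128, 339) = 1/(2 + 30*(-128)) = 1/(2 - 3840) = 1/(-3838) = -1/3838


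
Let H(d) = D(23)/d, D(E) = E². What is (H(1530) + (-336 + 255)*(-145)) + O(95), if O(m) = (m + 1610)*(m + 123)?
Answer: 586656079/1530 ≈ 3.8344e+5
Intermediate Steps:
H(d) = 529/d (H(d) = 23²/d = 529/d)
O(m) = (123 + m)*(1610 + m) (O(m) = (1610 + m)*(123 + m) = (123 + m)*(1610 + m))
(H(1530) + (-336 + 255)*(-145)) + O(95) = (529/1530 + (-336 + 255)*(-145)) + (198030 + 95² + 1733*95) = (529*(1/1530) - 81*(-145)) + (198030 + 9025 + 164635) = (529/1530 + 11745) + 371690 = 17970379/1530 + 371690 = 586656079/1530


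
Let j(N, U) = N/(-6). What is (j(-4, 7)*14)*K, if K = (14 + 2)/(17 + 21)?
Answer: 224/57 ≈ 3.9298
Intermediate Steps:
j(N, U) = -N/6 (j(N, U) = N*(-1/6) = -N/6)
K = 8/19 (K = 16/38 = 16*(1/38) = 8/19 ≈ 0.42105)
(j(-4, 7)*14)*K = (-1/6*(-4)*14)*(8/19) = ((2/3)*14)*(8/19) = (28/3)*(8/19) = 224/57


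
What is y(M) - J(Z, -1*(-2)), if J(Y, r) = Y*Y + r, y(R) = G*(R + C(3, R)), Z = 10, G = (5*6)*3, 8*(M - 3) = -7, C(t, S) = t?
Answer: 1437/4 ≈ 359.25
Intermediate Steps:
M = 17/8 (M = 3 + (1/8)*(-7) = 3 - 7/8 = 17/8 ≈ 2.1250)
G = 90 (G = 30*3 = 90)
y(R) = 270 + 90*R (y(R) = 90*(R + 3) = 90*(3 + R) = 270 + 90*R)
J(Y, r) = r + Y**2 (J(Y, r) = Y**2 + r = r + Y**2)
y(M) - J(Z, -1*(-2)) = (270 + 90*(17/8)) - (-1*(-2) + 10**2) = (270 + 765/4) - (2 + 100) = 1845/4 - 1*102 = 1845/4 - 102 = 1437/4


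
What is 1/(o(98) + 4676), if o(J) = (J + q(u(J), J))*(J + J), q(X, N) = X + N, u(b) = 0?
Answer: 1/43092 ≈ 2.3206e-5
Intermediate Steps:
q(X, N) = N + X
o(J) = 4*J² (o(J) = (J + (J + 0))*(J + J) = (J + J)*(2*J) = (2*J)*(2*J) = 4*J²)
1/(o(98) + 4676) = 1/(4*98² + 4676) = 1/(4*9604 + 4676) = 1/(38416 + 4676) = 1/43092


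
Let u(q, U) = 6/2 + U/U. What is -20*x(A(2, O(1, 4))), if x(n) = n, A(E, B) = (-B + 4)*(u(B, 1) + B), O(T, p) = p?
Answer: 0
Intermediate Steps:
u(q, U) = 4 (u(q, U) = 6*(1/2) + 1 = 3 + 1 = 4)
A(E, B) = (4 + B)*(4 - B) (A(E, B) = (-B + 4)*(4 + B) = (4 - B)*(4 + B) = (4 + B)*(4 - B))
-20*x(A(2, O(1, 4))) = -20*(16 - 1*4**2) = -20*(16 - 1*16) = -20*(16 - 16) = -20*0 = 0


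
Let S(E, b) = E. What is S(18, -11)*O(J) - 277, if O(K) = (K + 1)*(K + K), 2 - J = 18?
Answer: 8363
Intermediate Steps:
J = -16 (J = 2 - 1*18 = 2 - 18 = -16)
O(K) = 2*K*(1 + K) (O(K) = (1 + K)*(2*K) = 2*K*(1 + K))
S(18, -11)*O(J) - 277 = 18*(2*(-16)*(1 - 16)) - 277 = 18*(2*(-16)*(-15)) - 277 = 18*480 - 277 = 8640 - 277 = 8363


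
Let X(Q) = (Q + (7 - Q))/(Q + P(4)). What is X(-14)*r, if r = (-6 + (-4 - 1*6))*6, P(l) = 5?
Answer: 224/3 ≈ 74.667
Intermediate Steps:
X(Q) = 7/(5 + Q) (X(Q) = (Q + (7 - Q))/(Q + 5) = 7/(5 + Q))
r = -96 (r = (-6 + (-4 - 6))*6 = (-6 - 10)*6 = -16*6 = -96)
X(-14)*r = (7/(5 - 14))*(-96) = (7/(-9))*(-96) = (7*(-⅑))*(-96) = -7/9*(-96) = 224/3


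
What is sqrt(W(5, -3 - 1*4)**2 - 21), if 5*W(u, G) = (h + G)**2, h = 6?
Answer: 2*I*sqrt(131)/5 ≈ 4.5782*I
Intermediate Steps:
W(u, G) = (6 + G)**2/5
sqrt(W(5, -3 - 1*4)**2 - 21) = sqrt(((6 + (-3 - 1*4))**2/5)**2 - 21) = sqrt(((6 + (-3 - 4))**2/5)**2 - 21) = sqrt(((6 - 7)**2/5)**2 - 21) = sqrt(((1/5)*(-1)**2)**2 - 21) = sqrt(((1/5)*1)**2 - 21) = sqrt((1/5)**2 - 21) = sqrt(1/25 - 21) = sqrt(-524/25) = 2*I*sqrt(131)/5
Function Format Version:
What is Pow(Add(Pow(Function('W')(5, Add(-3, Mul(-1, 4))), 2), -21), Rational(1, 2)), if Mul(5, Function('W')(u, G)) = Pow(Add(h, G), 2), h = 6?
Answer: Mul(Rational(2, 5), I, Pow(131, Rational(1, 2))) ≈ Mul(4.5782, I)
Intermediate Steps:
Function('W')(u, G) = Mul(Rational(1, 5), Pow(Add(6, G), 2))
Pow(Add(Pow(Function('W')(5, Add(-3, Mul(-1, 4))), 2), -21), Rational(1, 2)) = Pow(Add(Pow(Mul(Rational(1, 5), Pow(Add(6, Add(-3, Mul(-1, 4))), 2)), 2), -21), Rational(1, 2)) = Pow(Add(Pow(Mul(Rational(1, 5), Pow(Add(6, Add(-3, -4)), 2)), 2), -21), Rational(1, 2)) = Pow(Add(Pow(Mul(Rational(1, 5), Pow(Add(6, -7), 2)), 2), -21), Rational(1, 2)) = Pow(Add(Pow(Mul(Rational(1, 5), Pow(-1, 2)), 2), -21), Rational(1, 2)) = Pow(Add(Pow(Mul(Rational(1, 5), 1), 2), -21), Rational(1, 2)) = Pow(Add(Pow(Rational(1, 5), 2), -21), Rational(1, 2)) = Pow(Add(Rational(1, 25), -21), Rational(1, 2)) = Pow(Rational(-524, 25), Rational(1, 2)) = Mul(Rational(2, 5), I, Pow(131, Rational(1, 2)))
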